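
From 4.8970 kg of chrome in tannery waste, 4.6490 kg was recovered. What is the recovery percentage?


Formula: Recovery = recovered / input * 100
Substituting: Recovery = 4.6490 / 4.8970 * 100
Result: 94.9357 %


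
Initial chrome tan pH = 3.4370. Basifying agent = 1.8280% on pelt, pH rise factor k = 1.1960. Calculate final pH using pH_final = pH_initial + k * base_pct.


Formula: pH_final = pH_initial + k * base_pct
Substituting: pH_final = 3.4370 + 1.1960 * 1.8280
Result: 5.6233


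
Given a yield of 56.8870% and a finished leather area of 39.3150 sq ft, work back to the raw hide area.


Formula: raw = finished * 100 / yield
Substituting: raw = 39.3150 * 100 / 56.8870
Result: 69.1107 sq ft


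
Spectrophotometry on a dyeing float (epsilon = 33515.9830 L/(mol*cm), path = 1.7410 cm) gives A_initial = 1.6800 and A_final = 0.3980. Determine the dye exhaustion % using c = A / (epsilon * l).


c_initial = A_i / (epsilon * l) = 1.6800 / (33515.9830 * 1.7410) = 2.8791e-05 mol/L
c_final = A_f / (epsilon * l) = 0.3980 / (33515.9830 * 1.7410) = 6.8208e-06 mol/L
Exhaustion = (c_initial - c_final) / c_initial * 100 = (2.8791e-05 - 6.8208e-06) / 2.8791e-05 * 100 = 76.3095 %


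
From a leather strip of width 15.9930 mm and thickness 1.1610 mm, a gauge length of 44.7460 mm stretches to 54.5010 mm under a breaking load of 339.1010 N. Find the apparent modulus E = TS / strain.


TS = F / (w * t) = 339.1010 / (15.9930 * 1.1610) = 18.2628 N/mm^2
strain = (Lf - L0) / L0 = (54.5010 - 44.7460) / 44.7460 = 0.2180
E = TS / strain = 18.2628 / 0.2180 = 83.7710 N/mm^2


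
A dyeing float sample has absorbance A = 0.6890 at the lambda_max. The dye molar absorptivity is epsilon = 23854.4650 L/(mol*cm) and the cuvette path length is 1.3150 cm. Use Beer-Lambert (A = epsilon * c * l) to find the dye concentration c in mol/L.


Formula: c = A / (epsilon * l)
Substituting: c = 0.6890 / (23854.4650 * 1.3150)
Result: 2.1965e-05 mol/L


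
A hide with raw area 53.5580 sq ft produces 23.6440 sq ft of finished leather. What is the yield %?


Formula: Yield = finished / raw * 100
Substituting: Yield = 23.6440 / 53.5580 * 100
Result: 44.1465 %


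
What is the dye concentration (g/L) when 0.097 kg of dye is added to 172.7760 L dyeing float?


Formula: Conc = dye_mass(kg) / volume(L) * 1000
Substituting: Conc = 0.097 / 172.7760 * 1000
Result: 0.5614 g/L


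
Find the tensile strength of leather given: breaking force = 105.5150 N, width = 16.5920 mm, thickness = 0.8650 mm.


Formula: TS = force / (width * thickness)
Substituting: TS = 105.5150 / (16.5920 * 0.8650)
Result: 7.3519 N/mm^2


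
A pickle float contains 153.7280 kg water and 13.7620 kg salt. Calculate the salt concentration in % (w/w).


Formula: Conc = salt / (water + salt) * 100
Substituting: Conc = 13.7620 / (153.7280 + 13.7620) * 100
Result: 8.2166 %


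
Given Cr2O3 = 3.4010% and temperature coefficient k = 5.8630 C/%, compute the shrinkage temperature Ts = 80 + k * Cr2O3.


Formula: Ts = 80 + k * Cr2O3
Substituting: Ts = 80 + 5.8630 * 3.4010
Result: 99.9401 C


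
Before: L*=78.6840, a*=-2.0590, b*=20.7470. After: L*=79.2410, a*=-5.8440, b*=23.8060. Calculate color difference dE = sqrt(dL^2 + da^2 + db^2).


dL = 0.5570, da = -3.7850, db = 3.0590
dE = sqrt(0.5570^2 + (-3.7850)^2 + 3.0590^2) = 4.8984


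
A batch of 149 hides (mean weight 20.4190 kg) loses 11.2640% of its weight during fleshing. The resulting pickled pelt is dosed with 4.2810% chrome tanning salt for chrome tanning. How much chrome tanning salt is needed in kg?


Total_raw = N * avg_wt = 149 * 20.4190 = 3042.4310 kg
Substrate = Total_raw * (1 - loss/100) = 3042.4310 * (1 - 11.2640/100) = 2699.7316 kg
Chrome = Substrate * pct / 100 = 2699.7316 * 4.2810 / 100 = 115.5755 kg


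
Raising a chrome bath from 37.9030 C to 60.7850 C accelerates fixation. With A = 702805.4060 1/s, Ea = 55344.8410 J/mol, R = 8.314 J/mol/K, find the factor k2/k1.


T1 = 37.9030 + 273.15 = 311.0530 K; T2 = 60.7850 + 273.15 = 333.9350 K
k1 = A * exp(-Ea/(R*T1)) = 702805.4060 * exp(-55344.8410/(8.314*311.0530)) = 3.5688e-04 1/s
k2 = A * exp(-Ea/(R*T2)) = 702805.4060 * exp(-55344.8410/(8.314*333.9350)) = 0.00154666 1/s
k2/k1 = 0.00154666 / 3.5688e-04 = 4.3338


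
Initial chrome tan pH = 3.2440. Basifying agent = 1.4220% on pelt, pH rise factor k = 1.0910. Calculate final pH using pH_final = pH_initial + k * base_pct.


Formula: pH_final = pH_initial + k * base_pct
Substituting: pH_final = 3.2440 + 1.0910 * 1.4220
Result: 4.7954


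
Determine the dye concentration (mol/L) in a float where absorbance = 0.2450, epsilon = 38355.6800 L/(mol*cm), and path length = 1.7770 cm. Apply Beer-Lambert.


Formula: c = A / (epsilon * l)
Substituting: c = 0.2450 / (38355.6800 * 1.7770)
Result: 3.5946e-06 mol/L


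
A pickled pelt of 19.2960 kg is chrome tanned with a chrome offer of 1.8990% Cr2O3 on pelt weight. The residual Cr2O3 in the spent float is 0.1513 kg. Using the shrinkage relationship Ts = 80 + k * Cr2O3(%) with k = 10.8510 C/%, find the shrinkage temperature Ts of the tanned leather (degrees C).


Offered = pelt * offer_pct / 100 = 19.2960 * 1.8990 / 100 = 0.3664 kg
Uptake = offered - residual = 0.3664 - 0.1513 = 0.2151 kg
Cr2O3% on pelt = uptake / pelt * 100 = 0.2151 / 19.2960 * 100 = 1.1149 %
Ts = 80 + k * Cr2O3% = 80 + 10.8510 * 1.1149 = 92.0978 C


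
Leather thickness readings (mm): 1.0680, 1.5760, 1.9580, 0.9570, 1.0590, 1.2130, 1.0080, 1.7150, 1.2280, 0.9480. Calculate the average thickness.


Formula: Average = sum / n
Substituting: Average = 12.7300 / 10
Result: 1.2730 mm


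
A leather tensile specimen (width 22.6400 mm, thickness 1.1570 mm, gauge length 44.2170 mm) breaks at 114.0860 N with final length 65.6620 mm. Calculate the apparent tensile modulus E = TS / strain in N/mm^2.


TS = F / (w * t) = 114.0860 / (22.6400 * 1.1570) = 4.3553 N/mm^2
strain = (Lf - L0) / L0 = (65.6620 - 44.2170) / 44.2170 = 0.4850
E = TS / strain = 4.3553 / 0.4850 = 8.9802 N/mm^2


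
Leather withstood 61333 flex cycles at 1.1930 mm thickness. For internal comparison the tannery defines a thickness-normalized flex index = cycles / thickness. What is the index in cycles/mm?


Formula: Index = cycles / thickness
Substituting: Index = 61333 / 1.1930
Result: 51410.7293 cycles/mm


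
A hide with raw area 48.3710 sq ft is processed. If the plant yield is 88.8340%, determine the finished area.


Formula: finished = raw * yield / 100
Substituting: finished = 48.3710 * 88.8340 / 100
Result: 42.9699 sq ft


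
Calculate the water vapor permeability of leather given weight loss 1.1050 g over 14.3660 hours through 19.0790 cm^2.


Formula: WVP = loss / (area * time)
Substituting: WVP = 1.1050 / (19.0790 * 14.3660)
Result: 0.00403154 g/(cm^2*hr)


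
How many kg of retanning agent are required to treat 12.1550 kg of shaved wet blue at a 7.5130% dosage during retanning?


Formula: Retan = substrate * pct / 100
Substituting: Retan = 12.1550 * 7.5130 / 100
Result: 0.9132 kg


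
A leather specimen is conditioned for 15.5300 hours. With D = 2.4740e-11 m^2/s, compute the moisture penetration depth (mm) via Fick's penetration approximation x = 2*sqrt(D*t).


t = 15.5300 hr * 3600 = 55908.0000 s
D * t = 2.4740e-11 * 55908.0000 = 1.3832e-06
x = 2 * sqrt(D*t) = 2 * sqrt(1.3832e-06) = 0.00235216 m = 2.3522 mm


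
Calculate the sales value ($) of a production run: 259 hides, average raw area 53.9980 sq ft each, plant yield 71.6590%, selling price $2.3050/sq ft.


Raw_total = N * avg_area = 259 * 53.9980 = 13985.4820 sq ft
Finished = Raw_total * yield / 100 = 13985.4820 * 71.6590 / 100 = 10021.8565 sq ft
Value = Finished * price = 10021.8565 * 2.3050 = 23100.3793 $


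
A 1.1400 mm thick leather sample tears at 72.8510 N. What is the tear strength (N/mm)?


Formula: Tear strength = force / thickness
Substituting: Tear strength = 72.8510 / 1.1400
Result: 63.9044 N/mm


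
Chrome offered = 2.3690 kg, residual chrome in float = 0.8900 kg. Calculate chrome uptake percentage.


Formula: Uptake = (offered - residual) / offered * 100
Substituting: Uptake = (2.3690 - 0.8900) / 2.3690 * 100
Result: 62.4314 %


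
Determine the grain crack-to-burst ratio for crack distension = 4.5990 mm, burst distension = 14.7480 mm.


Formula: Ratio = crack / burst
Substituting: Ratio = 4.5990 / 14.7480
Result: 0.3118


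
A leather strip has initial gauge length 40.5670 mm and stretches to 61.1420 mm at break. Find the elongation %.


Formula: Elongation = (Lf - L0) / L0 * 100
Substituting: Elongation = (61.1420 - 40.5670) / 40.5670 * 100
Result: 50.7186 %


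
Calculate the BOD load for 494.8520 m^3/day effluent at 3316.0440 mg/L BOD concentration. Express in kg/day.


Formula: BOD_load = volume * conc / 1000
Substituting: BOD_load = 494.8520 * 3316.0440 / 1000
Result: 1640.9510 kg/day


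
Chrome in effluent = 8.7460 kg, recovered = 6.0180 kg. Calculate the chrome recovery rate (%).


Formula: Recovery = recovered / input * 100
Substituting: Recovery = 6.0180 / 8.7460 * 100
Result: 68.8086 %


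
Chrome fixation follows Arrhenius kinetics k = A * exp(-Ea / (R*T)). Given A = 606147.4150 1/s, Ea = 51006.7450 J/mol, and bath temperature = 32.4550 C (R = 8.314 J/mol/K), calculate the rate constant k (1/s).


T_K = T_C + 273.15 = 32.4550 + 273.15 = 305.6050 K
exponent = -Ea / (R * T_K) = -51006.7450 / (8.314 * 305.6050) = -20.0751
k = A * exp(exponent) = 606147.4150 * exp(-20.0751) = 0.001159 1/s


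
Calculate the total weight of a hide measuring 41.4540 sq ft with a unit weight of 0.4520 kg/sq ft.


Formula: Weight = area * weight_per_sqft
Substituting: Weight = 41.4540 * 0.4520
Result: 18.7372 kg


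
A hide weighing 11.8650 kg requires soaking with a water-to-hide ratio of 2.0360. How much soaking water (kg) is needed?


Formula: Water = hide_weight * ratio
Substituting: Water = 11.8650 * 2.0360
Result: 24.1571 kg


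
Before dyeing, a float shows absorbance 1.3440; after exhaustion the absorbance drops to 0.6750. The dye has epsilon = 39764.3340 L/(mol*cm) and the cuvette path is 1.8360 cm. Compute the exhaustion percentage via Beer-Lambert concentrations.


c_initial = A_i / (epsilon * l) = 1.3440 / (39764.3340 * 1.8360) = 1.8409e-05 mol/L
c_final = A_f / (epsilon * l) = 0.6750 / (39764.3340 * 1.8360) = 9.2456e-06 mol/L
Exhaustion = (c_initial - c_final) / c_initial * 100 = (1.8409e-05 - 9.2456e-06) / 1.8409e-05 * 100 = 49.7768 %


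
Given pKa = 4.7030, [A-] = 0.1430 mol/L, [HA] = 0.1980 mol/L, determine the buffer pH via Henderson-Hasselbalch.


ratio = [A-] / [HA] = 0.1430 / 0.1980 = 0.7222
log10(ratio) = -0.1413
pH = pKa + log10(ratio) = 4.7030 - 0.1413 = 4.5617


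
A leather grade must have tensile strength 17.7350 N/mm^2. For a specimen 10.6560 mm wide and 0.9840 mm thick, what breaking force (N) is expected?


Formula: F = TS * w * t
Substituting: F = 17.7350 * 10.6560 * 0.9840
Result: 185.9604 N


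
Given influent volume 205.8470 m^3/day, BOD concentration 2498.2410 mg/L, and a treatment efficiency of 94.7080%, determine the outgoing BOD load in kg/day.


Load_in = volume * conc / 1000 = 205.8470 * 2498.2410 / 1000 = 514.2554 kg/day
Removed = Load_in * eff / 100 = 514.2554 * 94.7080 / 100 = 487.0410 kg/day
Load_out = Load_in - Removed = 514.2554 - 487.0410 = 27.2144 kg/day


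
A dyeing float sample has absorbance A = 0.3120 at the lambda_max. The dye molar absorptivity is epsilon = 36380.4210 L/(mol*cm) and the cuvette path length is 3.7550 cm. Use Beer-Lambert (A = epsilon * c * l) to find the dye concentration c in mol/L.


Formula: c = A / (epsilon * l)
Substituting: c = 0.3120 / (36380.4210 * 3.7550)
Result: 2.2839e-06 mol/L


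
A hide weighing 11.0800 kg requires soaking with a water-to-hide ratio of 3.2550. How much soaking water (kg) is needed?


Formula: Water = hide_weight * ratio
Substituting: Water = 11.0800 * 3.2550
Result: 36.0654 kg


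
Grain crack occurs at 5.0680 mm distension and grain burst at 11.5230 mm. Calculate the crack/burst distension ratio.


Formula: Ratio = crack / burst
Substituting: Ratio = 5.0680 / 11.5230
Result: 0.4398


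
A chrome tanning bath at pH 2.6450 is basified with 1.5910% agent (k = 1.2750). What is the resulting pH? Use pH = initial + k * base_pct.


Formula: pH_final = pH_initial + k * base_pct
Substituting: pH_final = 2.6450 + 1.2750 * 1.5910
Result: 4.6735


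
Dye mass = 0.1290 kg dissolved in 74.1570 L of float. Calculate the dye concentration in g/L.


Formula: Conc = dye_mass(kg) / volume(L) * 1000
Substituting: Conc = 0.1290 / 74.1570 * 1000
Result: 1.7396 g/L


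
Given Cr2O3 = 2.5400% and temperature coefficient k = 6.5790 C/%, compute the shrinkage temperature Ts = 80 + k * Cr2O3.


Formula: Ts = 80 + k * Cr2O3
Substituting: Ts = 80 + 6.5790 * 2.5400
Result: 96.7107 C


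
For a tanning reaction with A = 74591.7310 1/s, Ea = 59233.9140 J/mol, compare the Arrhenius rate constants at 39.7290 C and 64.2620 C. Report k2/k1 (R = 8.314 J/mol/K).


T1 = 39.7290 + 273.15 = 312.8790 K; T2 = 64.2620 + 273.15 = 337.4120 K
k1 = A * exp(-Ea/(R*T1)) = 74591.7310 * exp(-59233.9140/(8.314*312.8790)) = 9.6234e-06 1/s
k2 = A * exp(-Ea/(R*T2)) = 74591.7310 * exp(-59233.9140/(8.314*337.4120)) = 5.0394e-05 1/s
k2/k1 = 5.0394e-05 / 9.6234e-06 = 5.2366


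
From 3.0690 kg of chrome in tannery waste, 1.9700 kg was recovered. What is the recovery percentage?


Formula: Recovery = recovered / input * 100
Substituting: Recovery = 1.9700 / 3.0690 * 100
Result: 64.1903 %


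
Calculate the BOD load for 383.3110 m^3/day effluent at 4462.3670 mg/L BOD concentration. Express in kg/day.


Formula: BOD_load = volume * conc / 1000
Substituting: BOD_load = 383.3110 * 4462.3670 / 1000
Result: 1710.4744 kg/day


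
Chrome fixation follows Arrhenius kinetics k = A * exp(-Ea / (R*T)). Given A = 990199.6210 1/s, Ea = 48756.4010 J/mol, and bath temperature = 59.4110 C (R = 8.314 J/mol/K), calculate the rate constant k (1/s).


T_K = T_C + 273.15 = 59.4110 + 273.15 = 332.5610 K
exponent = -Ea / (R * T_K) = -48756.4010 / (8.314 * 332.5610) = -17.6340
k = A * exp(exponent) = 990199.6210 * exp(-17.6340) = 0.0217462 1/s


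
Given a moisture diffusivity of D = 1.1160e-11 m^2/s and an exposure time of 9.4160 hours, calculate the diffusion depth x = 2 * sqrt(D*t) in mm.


t = 9.4160 hr * 3600 = 33897.6000 s
D * t = 1.1160e-11 * 33897.6000 = 3.7830e-07
x = 2 * sqrt(D*t) = 2 * sqrt(3.7830e-07) = 0.00123012 m = 1.2301 mm


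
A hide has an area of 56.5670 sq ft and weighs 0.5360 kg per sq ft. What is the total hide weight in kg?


Formula: Weight = area * weight_per_sqft
Substituting: Weight = 56.5670 * 0.5360
Result: 30.3199 kg


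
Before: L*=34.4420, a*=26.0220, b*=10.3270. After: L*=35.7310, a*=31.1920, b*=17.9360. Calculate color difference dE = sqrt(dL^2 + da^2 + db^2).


dL = 1.2890, da = 5.1700, db = 7.6090
dE = sqrt(1.2890^2 + 5.1700^2 + 7.6090^2) = 9.2891


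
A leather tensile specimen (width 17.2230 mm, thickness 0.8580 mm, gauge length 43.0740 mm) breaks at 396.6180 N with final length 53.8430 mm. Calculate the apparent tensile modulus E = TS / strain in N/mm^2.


TS = F / (w * t) = 396.6180 / (17.2230 * 0.8580) = 26.8396 N/mm^2
strain = (Lf - L0) / L0 = (53.8430 - 43.0740) / 43.0740 = 0.2500
E = TS / strain = 26.8396 / 0.2500 = 107.3535 N/mm^2


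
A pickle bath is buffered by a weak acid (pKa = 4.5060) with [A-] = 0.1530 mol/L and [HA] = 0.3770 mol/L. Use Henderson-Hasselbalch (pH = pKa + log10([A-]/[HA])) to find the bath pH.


ratio = [A-] / [HA] = 0.1530 / 0.3770 = 0.4058
log10(ratio) = -0.3916
pH = pKa + log10(ratio) = 4.5060 - 0.3916 = 4.1144


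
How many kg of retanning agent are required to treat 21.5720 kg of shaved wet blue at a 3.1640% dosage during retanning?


Formula: Retan = substrate * pct / 100
Substituting: Retan = 21.5720 * 3.1640 / 100
Result: 0.6825 kg


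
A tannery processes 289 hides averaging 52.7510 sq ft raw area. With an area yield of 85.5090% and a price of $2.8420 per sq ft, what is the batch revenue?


Raw_total = N * avg_area = 289 * 52.7510 = 15245.0390 sq ft
Finished = Raw_total * yield / 100 = 15245.0390 * 85.5090 / 100 = 13035.8804 sq ft
Value = Finished * price = 13035.8804 * 2.8420 = 37047.9721 $


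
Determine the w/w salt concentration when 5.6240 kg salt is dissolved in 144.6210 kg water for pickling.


Formula: Conc = salt / (water + salt) * 100
Substituting: Conc = 5.6240 / (144.6210 + 5.6240) * 100
Result: 3.7432 %


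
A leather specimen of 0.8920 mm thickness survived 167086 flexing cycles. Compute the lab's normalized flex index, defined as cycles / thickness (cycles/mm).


Formula: Index = cycles / thickness
Substituting: Index = 167086 / 0.8920
Result: 187316.1435 cycles/mm


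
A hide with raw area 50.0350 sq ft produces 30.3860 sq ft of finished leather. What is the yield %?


Formula: Yield = finished / raw * 100
Substituting: Yield = 30.3860 / 50.0350 * 100
Result: 60.7295 %


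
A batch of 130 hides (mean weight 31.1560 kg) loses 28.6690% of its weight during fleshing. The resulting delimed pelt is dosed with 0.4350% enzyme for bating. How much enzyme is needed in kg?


Total_raw = N * avg_wt = 130 * 31.1560 = 4050.2800 kg
Substrate = Total_raw * (1 - loss/100) = 4050.2800 * (1 - 28.6690/100) = 2889.1052 kg
Enzyme = Substrate * pct / 100 = 2889.1052 * 0.4350 / 100 = 12.5676 kg


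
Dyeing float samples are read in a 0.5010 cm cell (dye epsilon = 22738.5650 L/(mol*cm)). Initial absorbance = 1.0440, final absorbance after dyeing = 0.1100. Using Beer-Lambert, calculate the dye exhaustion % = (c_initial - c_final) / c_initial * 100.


c_initial = A_i / (epsilon * l) = 1.0440 / (22738.5650 * 0.5010) = 9.1643e-05 mol/L
c_final = A_f / (epsilon * l) = 0.1100 / (22738.5650 * 0.5010) = 9.6559e-06 mol/L
Exhaustion = (c_initial - c_final) / c_initial * 100 = (9.1643e-05 - 9.6559e-06) / 9.1643e-05 * 100 = 89.4636 %


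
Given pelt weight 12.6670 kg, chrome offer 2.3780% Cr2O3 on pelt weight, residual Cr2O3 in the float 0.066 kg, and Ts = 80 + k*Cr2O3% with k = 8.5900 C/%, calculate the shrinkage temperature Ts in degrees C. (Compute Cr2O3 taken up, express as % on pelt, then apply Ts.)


Offered = pelt * offer_pct / 100 = 12.6670 * 2.3780 / 100 = 0.3012 kg
Uptake = offered - residual = 0.3012 - 0.066 = 0.2352 kg
Cr2O3% on pelt = uptake / pelt * 100 = 0.2352 / 12.6670 * 100 = 1.8570 %
Ts = 80 + k * Cr2O3% = 80 + 8.5900 * 1.8570 = 95.9513 C


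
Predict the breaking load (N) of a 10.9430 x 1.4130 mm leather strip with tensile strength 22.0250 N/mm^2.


Formula: F = TS * w * t
Substituting: F = 22.0250 * 10.9430 * 1.4130
Result: 340.5607 N


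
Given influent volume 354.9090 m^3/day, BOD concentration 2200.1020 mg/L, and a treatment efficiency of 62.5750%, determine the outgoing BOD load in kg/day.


Load_in = volume * conc / 1000 = 354.9090 * 2200.1020 / 1000 = 780.8360 kg/day
Removed = Load_in * eff / 100 = 780.8360 * 62.5750 / 100 = 488.6081 kg/day
Load_out = Load_in - Removed = 780.8360 - 488.6081 = 292.2279 kg/day


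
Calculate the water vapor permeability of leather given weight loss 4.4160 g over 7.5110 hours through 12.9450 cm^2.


Formula: WVP = loss / (area * time)
Substituting: WVP = 4.4160 / (12.9450 * 7.5110)
Result: 0.0454181 g/(cm^2*hr)


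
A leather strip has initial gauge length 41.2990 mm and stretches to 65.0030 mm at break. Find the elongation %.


Formula: Elongation = (Lf - L0) / L0 * 100
Substituting: Elongation = (65.0030 - 41.2990) / 41.2990 * 100
Result: 57.3961 %


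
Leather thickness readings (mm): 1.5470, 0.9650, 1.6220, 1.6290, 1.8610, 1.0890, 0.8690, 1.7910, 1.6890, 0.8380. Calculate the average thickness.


Formula: Average = sum / n
Substituting: Average = 13.9000 / 10
Result: 1.3900 mm


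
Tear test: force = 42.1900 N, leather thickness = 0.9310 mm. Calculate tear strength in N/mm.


Formula: Tear strength = force / thickness
Substituting: Tear strength = 42.1900 / 0.9310
Result: 45.3169 N/mm


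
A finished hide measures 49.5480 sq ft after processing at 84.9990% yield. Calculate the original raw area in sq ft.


Formula: raw = finished * 100 / yield
Substituting: raw = 49.5480 * 100 / 84.9990
Result: 58.2925 sq ft


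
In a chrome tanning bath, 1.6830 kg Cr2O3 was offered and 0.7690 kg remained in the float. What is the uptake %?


Formula: Uptake = (offered - residual) / offered * 100
Substituting: Uptake = (1.6830 - 0.7690) / 1.6830 * 100
Result: 54.3078 %


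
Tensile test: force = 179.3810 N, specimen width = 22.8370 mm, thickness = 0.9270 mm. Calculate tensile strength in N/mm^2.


Formula: TS = force / (width * thickness)
Substituting: TS = 179.3810 / (22.8370 * 0.9270)
Result: 8.4734 N/mm^2


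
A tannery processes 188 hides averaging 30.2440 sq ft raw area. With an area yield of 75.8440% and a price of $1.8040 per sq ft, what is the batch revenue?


Raw_total = N * avg_area = 188 * 30.2440 = 5685.8720 sq ft
Finished = Raw_total * yield / 100 = 5685.8720 * 75.8440 / 100 = 4312.3928 sq ft
Value = Finished * price = 4312.3928 * 1.8040 = 7779.5565 $


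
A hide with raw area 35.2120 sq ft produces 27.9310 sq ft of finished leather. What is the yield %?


Formula: Yield = finished / raw * 100
Substituting: Yield = 27.9310 / 35.2120 * 100
Result: 79.3224 %


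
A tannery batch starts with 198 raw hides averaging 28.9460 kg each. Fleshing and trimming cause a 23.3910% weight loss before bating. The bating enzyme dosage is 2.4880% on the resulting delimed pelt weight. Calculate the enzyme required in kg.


Total_raw = N * avg_wt = 198 * 28.9460 = 5731.3080 kg
Substrate = Total_raw * (1 - loss/100) = 5731.3080 * (1 - 23.3910/100) = 4390.6977 kg
Enzyme = Substrate * pct / 100 = 4390.6977 * 2.4880 / 100 = 109.2406 kg


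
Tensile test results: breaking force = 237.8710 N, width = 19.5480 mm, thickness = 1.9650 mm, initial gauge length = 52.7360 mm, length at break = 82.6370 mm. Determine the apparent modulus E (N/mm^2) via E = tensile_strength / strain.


TS = F / (w * t) = 237.8710 / (19.5480 * 1.9650) = 6.1927 N/mm^2
strain = (Lf - L0) / L0 = (82.6370 - 52.7360) / 52.7360 = 0.5670
E = TS / strain = 6.1927 / 0.5670 = 10.9219 N/mm^2


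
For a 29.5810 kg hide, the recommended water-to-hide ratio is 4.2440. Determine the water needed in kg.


Formula: Water = hide_weight * ratio
Substituting: Water = 29.5810 * 4.2440
Result: 125.5418 kg


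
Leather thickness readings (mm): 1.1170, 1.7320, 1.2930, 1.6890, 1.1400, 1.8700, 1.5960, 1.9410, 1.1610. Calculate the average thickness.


Formula: Average = sum / n
Substituting: Average = 13.5390 / 9
Result: 1.5043 mm


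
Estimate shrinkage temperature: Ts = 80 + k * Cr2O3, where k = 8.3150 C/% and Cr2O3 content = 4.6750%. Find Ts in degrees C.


Formula: Ts = 80 + k * Cr2O3
Substituting: Ts = 80 + 8.3150 * 4.6750
Result: 118.8726 C


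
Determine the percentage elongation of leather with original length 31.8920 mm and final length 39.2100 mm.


Formula: Elongation = (Lf - L0) / L0 * 100
Substituting: Elongation = (39.2100 - 31.8920) / 31.8920 * 100
Result: 22.9462 %


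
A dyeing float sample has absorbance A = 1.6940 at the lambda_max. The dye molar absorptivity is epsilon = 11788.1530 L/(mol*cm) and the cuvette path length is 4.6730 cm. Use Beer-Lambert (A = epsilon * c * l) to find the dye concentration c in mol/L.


Formula: c = A / (epsilon * l)
Substituting: c = 1.6940 / (11788.1530 * 4.6730)
Result: 3.0752e-05 mol/L


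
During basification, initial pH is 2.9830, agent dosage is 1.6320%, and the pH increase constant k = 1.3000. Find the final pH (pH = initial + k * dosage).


Formula: pH_final = pH_initial + k * base_pct
Substituting: pH_final = 2.9830 + 1.3000 * 1.6320
Result: 5.1046


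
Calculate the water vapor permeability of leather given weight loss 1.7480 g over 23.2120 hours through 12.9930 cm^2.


Formula: WVP = loss / (area * time)
Substituting: WVP = 1.7480 / (12.9930 * 23.2120)
Result: 0.00579588 g/(cm^2*hr)


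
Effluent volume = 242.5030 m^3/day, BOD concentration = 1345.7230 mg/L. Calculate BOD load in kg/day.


Formula: BOD_load = volume * conc / 1000
Substituting: BOD_load = 242.5030 * 1345.7230 / 1000
Result: 326.3419 kg/day


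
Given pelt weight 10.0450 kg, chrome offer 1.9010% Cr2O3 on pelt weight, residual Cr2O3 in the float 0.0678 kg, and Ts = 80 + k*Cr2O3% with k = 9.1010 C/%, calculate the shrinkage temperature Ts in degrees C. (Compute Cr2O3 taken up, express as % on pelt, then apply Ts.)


Offered = pelt * offer_pct / 100 = 10.0450 * 1.9010 / 100 = 0.1910 kg
Uptake = offered - residual = 0.1910 - 0.0678 = 0.1232 kg
Cr2O3% on pelt = uptake / pelt * 100 = 0.1232 / 10.0450 * 100 = 1.2260 %
Ts = 80 + k * Cr2O3% = 80 + 9.1010 * 1.2260 = 91.1582 C


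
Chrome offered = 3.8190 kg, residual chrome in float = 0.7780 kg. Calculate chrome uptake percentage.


Formula: Uptake = (offered - residual) / offered * 100
Substituting: Uptake = (3.8190 - 0.7780) / 3.8190 * 100
Result: 79.6282 %


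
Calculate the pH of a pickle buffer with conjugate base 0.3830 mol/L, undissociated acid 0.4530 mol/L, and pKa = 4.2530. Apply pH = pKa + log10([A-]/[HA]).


ratio = [A-] / [HA] = 0.3830 / 0.4530 = 0.8455
log10(ratio) = -0.0728994
pH = pKa + log10(ratio) = 4.2530 - 0.0728994 = 4.1801


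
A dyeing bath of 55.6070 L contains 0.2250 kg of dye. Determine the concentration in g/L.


Formula: Conc = dye_mass(kg) / volume(L) * 1000
Substituting: Conc = 0.2250 / 55.6070 * 1000
Result: 4.0463 g/L


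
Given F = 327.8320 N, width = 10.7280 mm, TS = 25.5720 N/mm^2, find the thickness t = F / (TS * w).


Formula: t = F / (TS * w)
Substituting: t = 327.8320 / (25.5720 * 10.7280)
Result: 1.1950 mm


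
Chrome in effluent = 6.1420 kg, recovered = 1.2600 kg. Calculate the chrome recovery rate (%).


Formula: Recovery = recovered / input * 100
Substituting: Recovery = 1.2600 / 6.1420 * 100
Result: 20.5145 %


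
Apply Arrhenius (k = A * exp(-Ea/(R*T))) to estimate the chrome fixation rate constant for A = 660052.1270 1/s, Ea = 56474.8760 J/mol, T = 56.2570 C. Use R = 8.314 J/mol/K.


T_K = T_C + 273.15 = 56.2570 + 273.15 = 329.4070 K
exponent = -Ea / (R * T_K) = -56474.8760 / (8.314 * 329.4070) = -20.6211
k = A * exp(exponent) = 660052.1270 * exp(-20.6211) = 7.3103e-04 1/s


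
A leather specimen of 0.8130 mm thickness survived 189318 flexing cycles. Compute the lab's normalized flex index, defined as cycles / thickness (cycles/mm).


Formula: Index = cycles / thickness
Substituting: Index = 189318 / 0.8130
Result: 232863.4686 cycles/mm


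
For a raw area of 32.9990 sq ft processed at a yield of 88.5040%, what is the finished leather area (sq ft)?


Formula: finished = raw * yield / 100
Substituting: finished = 32.9990 * 88.5040 / 100
Result: 29.2054 sq ft


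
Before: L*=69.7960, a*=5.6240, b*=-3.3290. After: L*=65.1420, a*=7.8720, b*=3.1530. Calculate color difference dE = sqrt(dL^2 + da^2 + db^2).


dL = -4.6540, da = 2.2480, db = 6.4820
dE = sqrt((-4.6540)^2 + 2.2480^2 + 6.4820^2) = 8.2903


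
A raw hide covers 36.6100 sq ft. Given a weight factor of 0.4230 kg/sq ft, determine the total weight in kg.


Formula: Weight = area * weight_per_sqft
Substituting: Weight = 36.6100 * 0.4230
Result: 15.4860 kg


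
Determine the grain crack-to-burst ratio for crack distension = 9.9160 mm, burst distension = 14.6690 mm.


Formula: Ratio = crack / burst
Substituting: Ratio = 9.9160 / 14.6690
Result: 0.6760


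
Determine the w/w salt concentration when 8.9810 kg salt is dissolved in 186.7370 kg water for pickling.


Formula: Conc = salt / (water + salt) * 100
Substituting: Conc = 8.9810 / (186.7370 + 8.9810) * 100
Result: 4.5887 %


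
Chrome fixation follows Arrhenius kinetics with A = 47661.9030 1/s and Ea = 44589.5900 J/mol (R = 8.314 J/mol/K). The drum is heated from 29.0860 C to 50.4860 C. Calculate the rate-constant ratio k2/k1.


T1 = 29.0860 + 273.15 = 302.2360 K; T2 = 50.4860 + 273.15 = 323.6360 K
k1 = A * exp(-Ea/(R*T1)) = 47661.9030 * exp(-44589.5900/(8.314*302.2360)) = 9.3668e-04 1/s
k2 = A * exp(-Ea/(R*T2)) = 47661.9030 * exp(-44589.5900/(8.314*323.6360)) = 0.00302817 1/s
k2/k1 = 0.00302817 / 9.3668e-04 = 3.2329


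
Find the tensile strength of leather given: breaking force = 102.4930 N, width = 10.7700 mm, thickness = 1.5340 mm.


Formula: TS = force / (width * thickness)
Substituting: TS = 102.4930 / (10.7700 * 1.5340)
Result: 6.2037 N/mm^2


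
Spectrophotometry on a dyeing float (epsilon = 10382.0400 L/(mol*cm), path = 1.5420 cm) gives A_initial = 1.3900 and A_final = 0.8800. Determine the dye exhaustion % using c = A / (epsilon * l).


c_initial = A_i / (epsilon * l) = 1.3900 / (10382.0400 * 1.5420) = 8.6826e-05 mol/L
c_final = A_f / (epsilon * l) = 0.8800 / (10382.0400 * 1.5420) = 5.4969e-05 mol/L
Exhaustion = (c_initial - c_final) / c_initial * 100 = (8.6826e-05 - 5.4969e-05) / 8.6826e-05 * 100 = 36.6906 %


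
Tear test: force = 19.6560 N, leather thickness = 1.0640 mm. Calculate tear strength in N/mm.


Formula: Tear strength = force / thickness
Substituting: Tear strength = 19.6560 / 1.0640
Result: 18.4737 N/mm


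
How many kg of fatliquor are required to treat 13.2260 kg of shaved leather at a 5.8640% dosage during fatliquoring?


Formula: Fat = substrate * pct / 100
Substituting: Fat = 13.2260 * 5.8640 / 100
Result: 0.7756 kg


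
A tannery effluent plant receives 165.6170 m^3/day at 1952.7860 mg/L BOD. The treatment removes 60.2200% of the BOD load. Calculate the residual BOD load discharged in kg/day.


Load_in = volume * conc / 1000 = 165.6170 * 1952.7860 / 1000 = 323.4146 kg/day
Removed = Load_in * eff / 100 = 323.4146 * 60.2200 / 100 = 194.7602 kg/day
Load_out = Load_in - Removed = 323.4146 - 194.7602 = 128.6543 kg/day


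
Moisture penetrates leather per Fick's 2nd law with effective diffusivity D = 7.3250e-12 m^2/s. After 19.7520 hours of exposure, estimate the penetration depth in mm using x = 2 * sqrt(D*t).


t = 19.7520 hr * 3600 = 71107.2000 s
D * t = 7.3250e-12 * 71107.2000 = 5.2086e-07
x = 2 * sqrt(D*t) = 2 * sqrt(5.2086e-07) = 0.00144341 m = 1.4434 mm


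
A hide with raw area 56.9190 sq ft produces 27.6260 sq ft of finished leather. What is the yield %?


Formula: Yield = finished / raw * 100
Substituting: Yield = 27.6260 / 56.9190 * 100
Result: 48.5356 %


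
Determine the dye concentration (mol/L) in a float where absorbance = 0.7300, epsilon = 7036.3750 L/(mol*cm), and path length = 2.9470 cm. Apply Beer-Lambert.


Formula: c = A / (epsilon * l)
Substituting: c = 0.7300 / (7036.3750 * 2.9470)
Result: 3.5204e-05 mol/L


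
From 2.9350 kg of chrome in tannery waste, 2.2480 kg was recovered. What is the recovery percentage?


Formula: Recovery = recovered / input * 100
Substituting: Recovery = 2.2480 / 2.9350 * 100
Result: 76.5928 %


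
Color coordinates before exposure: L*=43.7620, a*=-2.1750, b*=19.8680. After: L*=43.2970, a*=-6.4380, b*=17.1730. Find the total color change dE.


dL = -0.4650, da = -4.2630, db = -2.6950
dE = sqrt((-0.4650)^2 + (-4.2630)^2 + (-2.6950)^2) = 5.0648


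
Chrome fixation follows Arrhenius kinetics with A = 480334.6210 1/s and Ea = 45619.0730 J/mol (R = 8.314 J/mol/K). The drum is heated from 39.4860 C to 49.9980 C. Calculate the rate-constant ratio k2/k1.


T1 = 39.4860 + 273.15 = 312.6360 K; T2 = 49.9980 + 273.15 = 323.1480 K
k1 = A * exp(-Ea/(R*T1)) = 480334.6210 * exp(-45619.0730/(8.314*312.6360)) = 0.0114635 1/s
k2 = A * exp(-Ea/(R*T2)) = 480334.6210 * exp(-45619.0730/(8.314*323.1480)) = 0.0202894 1/s
k2/k1 = 0.0202894 / 0.0114635 = 1.7699


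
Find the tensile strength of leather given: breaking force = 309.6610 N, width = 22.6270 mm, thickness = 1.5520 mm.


Formula: TS = force / (width * thickness)
Substituting: TS = 309.6610 / (22.6270 * 1.5520)
Result: 8.8180 N/mm^2


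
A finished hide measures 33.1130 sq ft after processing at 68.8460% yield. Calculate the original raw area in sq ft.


Formula: raw = finished * 100 / yield
Substituting: raw = 33.1130 * 100 / 68.8460
Result: 48.0972 sq ft


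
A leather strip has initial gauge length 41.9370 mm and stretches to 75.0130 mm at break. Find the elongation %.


Formula: Elongation = (Lf - L0) / L0 * 100
Substituting: Elongation = (75.0130 - 41.9370) / 41.9370 * 100
Result: 78.8707 %


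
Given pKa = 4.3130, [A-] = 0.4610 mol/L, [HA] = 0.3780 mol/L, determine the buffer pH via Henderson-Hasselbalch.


ratio = [A-] / [HA] = 0.4610 / 0.3780 = 1.2196
log10(ratio) = 0.0862091
pH = pKa + log10(ratio) = 4.3130 + 0.0862091 = 4.3992


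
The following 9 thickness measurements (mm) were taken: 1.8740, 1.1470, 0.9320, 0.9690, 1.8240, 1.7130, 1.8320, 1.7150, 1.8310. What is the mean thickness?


Formula: Average = sum / n
Substituting: Average = 13.8370 / 9
Result: 1.5374 mm


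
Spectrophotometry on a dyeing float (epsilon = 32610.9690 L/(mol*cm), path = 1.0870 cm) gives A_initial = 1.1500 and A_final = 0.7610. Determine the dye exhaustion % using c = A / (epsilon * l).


c_initial = A_i / (epsilon * l) = 1.1500 / (32610.9690 * 1.0870) = 3.2442e-05 mol/L
c_final = A_f / (epsilon * l) = 0.7610 / (32610.9690 * 1.0870) = 2.1468e-05 mol/L
Exhaustion = (c_initial - c_final) / c_initial * 100 = (3.2442e-05 - 2.1468e-05) / 3.2442e-05 * 100 = 33.8261 %


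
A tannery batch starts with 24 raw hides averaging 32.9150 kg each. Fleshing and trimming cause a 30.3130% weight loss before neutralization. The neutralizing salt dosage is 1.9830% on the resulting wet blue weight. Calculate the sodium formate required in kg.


Total_raw = N * avg_wt = 24 * 32.9150 = 789.9600 kg
Substrate = Total_raw * (1 - loss/100) = 789.9600 * (1 - 30.3130/100) = 550.4994 kg
Neutralizer = Substrate * pct / 100 = 550.4994 * 1.9830 / 100 = 10.9164 kg


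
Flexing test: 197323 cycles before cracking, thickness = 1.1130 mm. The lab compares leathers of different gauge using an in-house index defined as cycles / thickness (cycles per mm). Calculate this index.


Formula: Index = cycles / thickness
Substituting: Index = 197323 / 1.1130
Result: 177289.3082 cycles/mm


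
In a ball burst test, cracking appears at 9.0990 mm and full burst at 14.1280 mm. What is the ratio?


Formula: Ratio = crack / burst
Substituting: Ratio = 9.0990 / 14.1280
Result: 0.6440


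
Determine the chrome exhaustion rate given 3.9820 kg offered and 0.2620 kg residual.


Formula: Uptake = (offered - residual) / offered * 100
Substituting: Uptake = (3.9820 - 0.2620) / 3.9820 * 100
Result: 93.4204 %


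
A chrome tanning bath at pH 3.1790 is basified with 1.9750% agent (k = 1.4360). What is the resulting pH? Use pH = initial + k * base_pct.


Formula: pH_final = pH_initial + k * base_pct
Substituting: pH_final = 3.1790 + 1.4360 * 1.9750
Result: 6.0151


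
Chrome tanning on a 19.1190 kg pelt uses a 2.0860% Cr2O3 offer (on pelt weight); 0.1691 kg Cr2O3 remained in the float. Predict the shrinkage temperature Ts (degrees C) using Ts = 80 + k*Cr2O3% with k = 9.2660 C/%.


Offered = pelt * offer_pct / 100 = 19.1190 * 2.0860 / 100 = 0.3988 kg
Uptake = offered - residual = 0.3988 - 0.1691 = 0.2297 kg
Cr2O3% on pelt = uptake / pelt * 100 = 0.2297 / 19.1190 * 100 = 1.2015 %
Ts = 80 + k * Cr2O3% = 80 + 9.2660 * 1.2015 = 91.1335 C


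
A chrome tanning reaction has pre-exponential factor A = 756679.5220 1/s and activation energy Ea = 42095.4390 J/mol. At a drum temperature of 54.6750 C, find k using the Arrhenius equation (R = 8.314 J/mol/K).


T_K = T_C + 273.15 = 54.6750 + 273.15 = 327.8250 K
exponent = -Ea / (R * T_K) = -42095.4390 / (8.314 * 327.8250) = -15.4448
k = A * exp(exponent) = 756679.5220 * exp(-15.4448) = 0.1484 1/s


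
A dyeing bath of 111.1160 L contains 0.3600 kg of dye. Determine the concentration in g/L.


Formula: Conc = dye_mass(kg) / volume(L) * 1000
Substituting: Conc = 0.3600 / 111.1160 * 1000
Result: 3.2399 g/L


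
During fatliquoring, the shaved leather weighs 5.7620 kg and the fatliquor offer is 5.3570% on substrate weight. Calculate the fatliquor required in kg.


Formula: Fat = substrate * pct / 100
Substituting: Fat = 5.7620 * 5.3570 / 100
Result: 0.3087 kg


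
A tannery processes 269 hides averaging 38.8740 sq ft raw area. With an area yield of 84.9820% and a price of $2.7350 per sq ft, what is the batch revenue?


Raw_total = N * avg_area = 269 * 38.8740 = 10457.1060 sq ft
Finished = Raw_total * yield / 100 = 10457.1060 * 84.9820 / 100 = 8886.6578 sq ft
Value = Finished * price = 8886.6578 * 2.7350 = 24305.0091 $


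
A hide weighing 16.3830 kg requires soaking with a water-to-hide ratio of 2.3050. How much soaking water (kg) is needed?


Formula: Water = hide_weight * ratio
Substituting: Water = 16.3830 * 2.3050
Result: 37.7628 kg


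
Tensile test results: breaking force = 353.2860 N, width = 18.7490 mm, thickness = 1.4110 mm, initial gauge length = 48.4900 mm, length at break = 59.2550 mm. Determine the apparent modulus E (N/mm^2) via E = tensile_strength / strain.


TS = F / (w * t) = 353.2860 / (18.7490 * 1.4110) = 13.3543 N/mm^2
strain = (Lf - L0) / L0 = (59.2550 - 48.4900) / 48.4900 = 0.2220
E = TS / strain = 13.3543 / 0.2220 = 60.1533 N/mm^2


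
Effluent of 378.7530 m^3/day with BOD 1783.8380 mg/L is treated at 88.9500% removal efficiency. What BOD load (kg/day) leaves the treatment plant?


Load_in = volume * conc / 1000 = 378.7530 * 1783.8380 / 1000 = 675.6340 kg/day
Removed = Load_in * eff / 100 = 675.6340 * 88.9500 / 100 = 600.9764 kg/day
Load_out = Load_in - Removed = 675.6340 - 600.9764 = 74.6576 kg/day


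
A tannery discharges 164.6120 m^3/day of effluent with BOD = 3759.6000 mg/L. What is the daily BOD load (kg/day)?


Formula: BOD_load = volume * conc / 1000
Substituting: BOD_load = 164.6120 * 3759.6000 / 1000
Result: 618.8753 kg/day


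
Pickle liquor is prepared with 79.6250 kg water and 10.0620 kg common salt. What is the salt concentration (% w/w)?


Formula: Conc = salt / (water + salt) * 100
Substituting: Conc = 10.0620 / (79.6250 + 10.0620) * 100
Result: 11.2190 %


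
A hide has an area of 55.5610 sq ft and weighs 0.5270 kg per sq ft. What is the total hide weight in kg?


Formula: Weight = area * weight_per_sqft
Substituting: Weight = 55.5610 * 0.5270
Result: 29.2806 kg


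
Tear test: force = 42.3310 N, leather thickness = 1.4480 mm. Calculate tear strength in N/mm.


Formula: Tear strength = force / thickness
Substituting: Tear strength = 42.3310 / 1.4480
Result: 29.2341 N/mm


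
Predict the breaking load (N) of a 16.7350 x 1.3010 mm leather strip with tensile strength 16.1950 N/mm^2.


Formula: F = TS * w * t
Substituting: F = 16.1950 * 16.7350 * 1.3010
Result: 352.6013 N


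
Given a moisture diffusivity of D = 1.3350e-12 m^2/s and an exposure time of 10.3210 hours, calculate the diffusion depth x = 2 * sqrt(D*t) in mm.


t = 10.3210 hr * 3600 = 37155.6000 s
D * t = 1.3350e-12 * 37155.6000 = 4.9603e-08
x = 2 * sqrt(D*t) = 2 * sqrt(4.9603e-08) = 4.4543e-04 m = 0.4454 mm


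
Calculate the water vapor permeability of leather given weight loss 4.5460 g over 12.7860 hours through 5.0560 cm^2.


Formula: WVP = loss / (area * time)
Substituting: WVP = 4.5460 / (5.0560 * 12.7860)
Result: 0.0703214 g/(cm^2*hr)


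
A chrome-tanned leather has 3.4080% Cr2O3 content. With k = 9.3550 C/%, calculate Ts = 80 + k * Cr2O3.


Formula: Ts = 80 + k * Cr2O3
Substituting: Ts = 80 + 9.3550 * 3.4080
Result: 111.8818 C


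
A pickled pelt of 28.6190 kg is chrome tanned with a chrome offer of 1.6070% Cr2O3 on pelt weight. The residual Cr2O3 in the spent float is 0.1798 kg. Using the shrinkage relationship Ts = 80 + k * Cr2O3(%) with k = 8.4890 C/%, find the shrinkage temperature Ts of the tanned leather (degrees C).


Offered = pelt * offer_pct / 100 = 28.6190 * 1.6070 / 100 = 0.4599 kg
Uptake = offered - residual = 0.4599 - 0.1798 = 0.2801 kg
Cr2O3% on pelt = uptake / pelt * 100 = 0.2801 / 28.6190 * 100 = 0.9787 %
Ts = 80 + k * Cr2O3% = 80 + 8.4890 * 0.9787 = 88.3086 C
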